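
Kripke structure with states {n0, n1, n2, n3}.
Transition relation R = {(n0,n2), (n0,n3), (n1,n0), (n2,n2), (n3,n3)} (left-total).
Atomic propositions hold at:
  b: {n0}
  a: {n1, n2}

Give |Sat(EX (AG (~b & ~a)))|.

2

Sat(~b) = {n1, n2, n3}
Sat(~a) = {n0, n3}
Sat(~b & ~a) = {n3}
AG (~b & ~a): greatest fixpoint, start Z0 = {n3}, keep only states in Sat with every successor in Z. Already a fixed point.
Sat(AG (~b & ~a)) = {n3}
Sat(EX (AG (~b & ~a))) = {s : some successor in {n3}} = {n0, n3}
|Sat(EX (AG (~b & ~a)))| = |{n0, n3}| = 2.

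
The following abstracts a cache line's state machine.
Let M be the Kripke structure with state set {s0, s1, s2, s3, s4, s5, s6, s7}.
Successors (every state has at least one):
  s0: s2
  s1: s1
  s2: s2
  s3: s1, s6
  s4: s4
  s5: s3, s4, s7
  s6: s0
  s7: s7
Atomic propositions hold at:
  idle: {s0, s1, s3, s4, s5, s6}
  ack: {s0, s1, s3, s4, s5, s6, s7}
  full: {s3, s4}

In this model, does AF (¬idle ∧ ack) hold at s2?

Sat(¬idle) = {s2, s7}
Sat(¬idle ∧ ack) = {s7}
AF (¬idle ∧ ack): least fixpoint, start Z0 = {s7}, add states with every successor in Z. Already a fixed point.
Sat(AF (¬idle ∧ ack)) = {s7}
s2 ∉ Sat(AF (¬idle ∧ ack)) = {s7}, so the formula does not hold at s2.

No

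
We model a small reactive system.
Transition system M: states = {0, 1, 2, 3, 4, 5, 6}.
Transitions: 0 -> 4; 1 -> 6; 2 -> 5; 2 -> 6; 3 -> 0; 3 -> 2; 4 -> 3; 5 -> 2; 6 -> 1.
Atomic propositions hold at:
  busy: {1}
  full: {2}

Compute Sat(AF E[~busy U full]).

Sat(~busy) = {0, 2, 3, 4, 5, 6}
E[~busy U full]: least fixpoint, start Z0 = Sat(full) = {2}, add states in Sat(~busy) with some successor in Z. Z1 = {2, 3, 5}; Z2 = {2, 3, 4, 5}; Z3 = {0, 2, 3, 4, 5}; fixed.
Sat(E[~busy U full]) = {0, 2, 3, 4, 5}
AF E[~busy U full]: least fixpoint, start Z0 = {0, 2, 3, 4, 5}, add states with every successor in Z. Already a fixed point.
Sat(AF E[~busy U full]) = {0, 2, 3, 4, 5}

{0, 2, 3, 4, 5}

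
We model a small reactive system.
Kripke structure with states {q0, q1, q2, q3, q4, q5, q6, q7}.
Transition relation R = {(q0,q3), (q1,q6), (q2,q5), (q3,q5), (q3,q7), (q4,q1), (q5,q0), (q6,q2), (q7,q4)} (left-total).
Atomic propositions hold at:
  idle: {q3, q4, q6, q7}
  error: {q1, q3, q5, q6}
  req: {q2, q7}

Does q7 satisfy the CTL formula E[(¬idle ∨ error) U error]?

No

Sat(¬idle) = {q0, q1, q2, q5}
Sat(¬idle ∨ error) = {q0, q1, q2, q3, q5, q6}
E[(¬idle ∨ error) U error]: least fixpoint, start Z0 = Sat(error) = {q1, q3, q5, q6}, add states in Sat(¬idle ∨ error) with some successor in Z. Z1 = {q0, q1, q2, q3, q5, q6}; fixed.
Sat(E[(¬idle ∨ error) U error]) = {q0, q1, q2, q3, q5, q6}
q7 ∉ Sat(E[(¬idle ∨ error) U error]) = {q0, q1, q2, q3, q5, q6}, so the formula does not hold at q7.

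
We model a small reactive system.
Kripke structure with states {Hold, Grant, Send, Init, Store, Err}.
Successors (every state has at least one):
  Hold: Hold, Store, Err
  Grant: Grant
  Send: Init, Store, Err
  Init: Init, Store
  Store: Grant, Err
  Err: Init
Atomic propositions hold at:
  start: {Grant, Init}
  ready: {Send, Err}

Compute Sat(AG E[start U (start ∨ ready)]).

Sat(start ∨ ready) = {Grant, Send, Init, Err}
E[start U (start ∨ ready)]: least fixpoint, start Z0 = Sat((start ∨ ready)) = {Grant, Send, Init, Err}, add states in Sat(start) with some successor in Z. Already a fixed point.
Sat(E[start U (start ∨ ready)]) = {Grant, Send, Init, Err}
AG E[start U (start ∨ ready)]: greatest fixpoint, start Z0 = {Grant, Send, Init, Err}, keep only states in Sat with every successor in Z. Z1 = {Grant, Err}; Z2 = {Grant}; fixed.
Sat(AG E[start U (start ∨ ready)]) = {Grant}

{Grant}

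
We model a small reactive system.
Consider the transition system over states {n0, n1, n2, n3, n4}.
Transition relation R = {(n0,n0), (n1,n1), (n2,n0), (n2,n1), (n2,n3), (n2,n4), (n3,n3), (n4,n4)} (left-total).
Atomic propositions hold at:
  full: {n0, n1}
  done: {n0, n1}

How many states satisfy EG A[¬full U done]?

2

Sat(¬full) = {n2, n3, n4}
A[¬full U done]: least fixpoint, start Z0 = Sat(done) = {n0, n1}, add states in Sat(¬full) with every successor in Z. Already a fixed point.
Sat(A[¬full U done]) = {n0, n1}
EG A[¬full U done]: greatest fixpoint, start Z0 = {n0, n1}, keep only states in Sat with some successor in Z. Already a fixed point.
Sat(EG A[¬full U done]) = {n0, n1}
|Sat(EG A[¬full U done])| = |{n0, n1}| = 2.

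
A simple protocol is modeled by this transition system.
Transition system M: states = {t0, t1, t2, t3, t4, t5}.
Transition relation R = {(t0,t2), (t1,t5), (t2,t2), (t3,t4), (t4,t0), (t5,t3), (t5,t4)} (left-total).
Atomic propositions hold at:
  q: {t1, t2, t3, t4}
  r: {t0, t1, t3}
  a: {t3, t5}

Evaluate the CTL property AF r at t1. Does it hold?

Yes

AF r: least fixpoint, start Z0 = {t0, t1, t3}, add states with every successor in Z. Z1 = {t0, t1, t3, t4}; Z2 = {t0, t1, t3, t4, t5}; fixed.
Sat(AF r) = {t0, t1, t3, t4, t5}
t1 ∈ Sat(AF r) = {t0, t1, t3, t4, t5}, so the formula holds at t1.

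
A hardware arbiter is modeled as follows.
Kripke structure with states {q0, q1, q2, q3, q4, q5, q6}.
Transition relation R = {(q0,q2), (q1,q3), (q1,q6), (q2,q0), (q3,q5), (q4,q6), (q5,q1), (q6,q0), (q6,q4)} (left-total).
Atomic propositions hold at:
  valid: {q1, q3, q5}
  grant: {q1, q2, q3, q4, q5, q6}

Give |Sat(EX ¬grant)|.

2

Sat(¬grant) = {q0}
Sat(EX ¬grant) = {s : some successor in {q0}} = {q2, q6}
|Sat(EX ¬grant)| = |{q2, q6}| = 2.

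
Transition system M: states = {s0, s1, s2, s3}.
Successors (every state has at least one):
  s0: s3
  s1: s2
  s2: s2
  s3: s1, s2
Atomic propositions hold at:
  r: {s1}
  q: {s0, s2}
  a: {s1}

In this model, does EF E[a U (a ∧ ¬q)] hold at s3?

Sat(¬q) = {s1, s3}
Sat(a ∧ ¬q) = {s1}
E[a U (a ∧ ¬q)]: least fixpoint, start Z0 = Sat((a ∧ ¬q)) = {s1}, add states in Sat(a) with some successor in Z. Already a fixed point.
Sat(E[a U (a ∧ ¬q)]) = {s1}
EF E[a U (a ∧ ¬q)]: least fixpoint, start Z0 = {s1}, add states with some successor in Z. Z1 = {s1, s3}; Z2 = {s0, s1, s3}; fixed.
Sat(EF E[a U (a ∧ ¬q)]) = {s0, s1, s3}
s3 ∈ Sat(EF E[a U (a ∧ ¬q)]) = {s0, s1, s3}, so the formula holds at s3.

Yes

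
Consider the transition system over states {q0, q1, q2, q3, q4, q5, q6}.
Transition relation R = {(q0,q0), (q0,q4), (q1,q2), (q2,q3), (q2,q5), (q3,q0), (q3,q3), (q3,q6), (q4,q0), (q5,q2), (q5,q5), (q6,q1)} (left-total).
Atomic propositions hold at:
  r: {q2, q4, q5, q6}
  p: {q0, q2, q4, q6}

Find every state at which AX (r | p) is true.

Sat(r | p) = {q0, q2, q4, q5, q6}
Sat(AX (r | p)) = {s : every successor in {q0, q2, q4, q5, q6}} = {q0, q1, q4, q5}

{q0, q1, q4, q5}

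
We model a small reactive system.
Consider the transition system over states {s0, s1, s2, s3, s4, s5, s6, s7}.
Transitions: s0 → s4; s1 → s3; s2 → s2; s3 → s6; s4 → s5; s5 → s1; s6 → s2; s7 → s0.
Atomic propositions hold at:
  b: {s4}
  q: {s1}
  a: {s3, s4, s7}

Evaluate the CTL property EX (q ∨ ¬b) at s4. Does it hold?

Yes

Sat(¬b) = {s0, s1, s2, s3, s5, s6, s7}
Sat(q ∨ ¬b) = {s0, s1, s2, s3, s5, s6, s7}
Sat(EX (q ∨ ¬b)) = {s : some successor in {s0, s1, s2, s3, s5, s6, s7}} = {s1, s2, s3, s4, s5, s6, s7}
s4 ∈ Sat(EX (q ∨ ¬b)) = {s1, s2, s3, s4, s5, s6, s7}, so the formula holds at s4.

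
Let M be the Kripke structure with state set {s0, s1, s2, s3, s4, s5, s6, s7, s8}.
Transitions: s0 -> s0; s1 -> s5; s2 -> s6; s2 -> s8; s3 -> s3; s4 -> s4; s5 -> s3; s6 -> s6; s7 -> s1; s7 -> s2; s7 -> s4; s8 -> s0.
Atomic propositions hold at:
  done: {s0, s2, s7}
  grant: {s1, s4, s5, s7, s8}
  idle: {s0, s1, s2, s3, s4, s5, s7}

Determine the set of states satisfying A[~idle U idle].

{s0, s1, s2, s3, s4, s5, s7, s8}

Sat(~idle) = {s6, s8}
A[~idle U idle]: least fixpoint, start Z0 = Sat(idle) = {s0, s1, s2, s3, s4, s5, s7}, add states in Sat(~idle) with every successor in Z. Z1 = {s0, s1, s2, s3, s4, s5, s7, s8}; fixed.
Sat(A[~idle U idle]) = {s0, s1, s2, s3, s4, s5, s7, s8}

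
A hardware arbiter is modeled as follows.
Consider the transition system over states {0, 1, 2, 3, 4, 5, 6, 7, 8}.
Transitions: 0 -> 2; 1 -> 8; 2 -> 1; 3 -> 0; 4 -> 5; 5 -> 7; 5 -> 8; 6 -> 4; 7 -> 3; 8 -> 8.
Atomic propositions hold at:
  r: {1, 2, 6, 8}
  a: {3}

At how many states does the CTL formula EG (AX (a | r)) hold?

4

Sat(a | r) = {1, 2, 3, 6, 8}
Sat(AX (a | r)) = {s : every successor in {1, 2, 3, 6, 8}} = {0, 1, 2, 7, 8}
EG (AX (a | r)): greatest fixpoint, start Z0 = {0, 1, 2, 7, 8}, keep only states in Sat with some successor in Z. Z1 = {0, 1, 2, 8}; fixed.
Sat(EG (AX (a | r))) = {0, 1, 2, 8}
|Sat(EG (AX (a | r)))| = |{0, 1, 2, 8}| = 4.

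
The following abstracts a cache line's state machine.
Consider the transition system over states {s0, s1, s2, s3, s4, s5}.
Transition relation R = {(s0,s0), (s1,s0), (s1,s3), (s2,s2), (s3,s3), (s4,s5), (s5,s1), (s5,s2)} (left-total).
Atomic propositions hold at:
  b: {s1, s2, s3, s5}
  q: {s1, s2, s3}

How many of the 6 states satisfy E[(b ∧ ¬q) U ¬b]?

2

Sat(¬q) = {s0, s4, s5}
Sat(b ∧ ¬q) = {s5}
Sat(¬b) = {s0, s4}
E[(b ∧ ¬q) U ¬b]: least fixpoint, start Z0 = Sat(¬b) = {s0, s4}, add states in Sat(b ∧ ¬q) with some successor in Z. Already a fixed point.
Sat(E[(b ∧ ¬q) U ¬b]) = {s0, s4}
|Sat(E[(b ∧ ¬q) U ¬b])| = |{s0, s4}| = 2.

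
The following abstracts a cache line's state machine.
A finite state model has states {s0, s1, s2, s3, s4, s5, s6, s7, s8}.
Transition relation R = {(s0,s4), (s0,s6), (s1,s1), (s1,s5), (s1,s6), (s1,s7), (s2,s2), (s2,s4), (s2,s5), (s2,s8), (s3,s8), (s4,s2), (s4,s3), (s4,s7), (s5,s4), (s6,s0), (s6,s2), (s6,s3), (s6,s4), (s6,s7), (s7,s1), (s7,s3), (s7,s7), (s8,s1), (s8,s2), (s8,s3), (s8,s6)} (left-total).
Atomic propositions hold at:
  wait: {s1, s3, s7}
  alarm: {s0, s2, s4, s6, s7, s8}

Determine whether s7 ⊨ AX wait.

Yes

Sat(AX wait) = {s : every successor in {s1, s3, s7}} = {s7}
s7 ∈ Sat(AX wait) = {s7}, so the formula holds at s7.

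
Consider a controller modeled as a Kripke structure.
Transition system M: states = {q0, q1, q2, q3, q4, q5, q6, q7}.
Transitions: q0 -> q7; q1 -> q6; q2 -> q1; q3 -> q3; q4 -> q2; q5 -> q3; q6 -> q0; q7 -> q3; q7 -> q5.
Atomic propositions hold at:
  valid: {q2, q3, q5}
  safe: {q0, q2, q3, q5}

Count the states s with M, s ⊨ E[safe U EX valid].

Sat(EX valid) = {s : some successor in {q2, q3, q5}} = {q3, q4, q5, q7}
E[safe U EX valid]: least fixpoint, start Z0 = Sat(EX valid) = {q3, q4, q5, q7}, add states in Sat(safe) with some successor in Z. Z1 = {q0, q3, q4, q5, q7}; fixed.
Sat(E[safe U EX valid]) = {q0, q3, q4, q5, q7}
|Sat(E[safe U EX valid])| = |{q0, q3, q4, q5, q7}| = 5.

5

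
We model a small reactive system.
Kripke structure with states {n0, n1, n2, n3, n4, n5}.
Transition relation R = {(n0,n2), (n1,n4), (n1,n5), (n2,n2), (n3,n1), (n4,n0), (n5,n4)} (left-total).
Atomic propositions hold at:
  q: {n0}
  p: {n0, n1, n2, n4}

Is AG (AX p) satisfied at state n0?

Sat(AX p) = {s : every successor in {n0, n1, n2, n4}} = {n0, n2, n3, n4, n5}
AG (AX p): greatest fixpoint, start Z0 = {n0, n2, n3, n4, n5}, keep only states in Sat with every successor in Z. Z1 = {n0, n2, n4, n5}; fixed.
Sat(AG (AX p)) = {n0, n2, n4, n5}
n0 ∈ Sat(AG (AX p)) = {n0, n2, n4, n5}, so the formula holds at n0.

Yes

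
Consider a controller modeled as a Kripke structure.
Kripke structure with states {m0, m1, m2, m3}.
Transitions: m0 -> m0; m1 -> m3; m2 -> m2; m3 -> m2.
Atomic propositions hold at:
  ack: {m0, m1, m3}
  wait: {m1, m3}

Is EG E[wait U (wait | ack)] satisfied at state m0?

Sat(wait | ack) = {m0, m1, m3}
E[wait U (wait | ack)]: least fixpoint, start Z0 = Sat((wait | ack)) = {m0, m1, m3}, add states in Sat(wait) with some successor in Z. Already a fixed point.
Sat(E[wait U (wait | ack)]) = {m0, m1, m3}
EG E[wait U (wait | ack)]: greatest fixpoint, start Z0 = {m0, m1, m3}, keep only states in Sat with some successor in Z. Z1 = {m0, m1}; Z2 = {m0}; fixed.
Sat(EG E[wait U (wait | ack)]) = {m0}
m0 ∈ Sat(EG E[wait U (wait | ack)]) = {m0}, so the formula holds at m0.

Yes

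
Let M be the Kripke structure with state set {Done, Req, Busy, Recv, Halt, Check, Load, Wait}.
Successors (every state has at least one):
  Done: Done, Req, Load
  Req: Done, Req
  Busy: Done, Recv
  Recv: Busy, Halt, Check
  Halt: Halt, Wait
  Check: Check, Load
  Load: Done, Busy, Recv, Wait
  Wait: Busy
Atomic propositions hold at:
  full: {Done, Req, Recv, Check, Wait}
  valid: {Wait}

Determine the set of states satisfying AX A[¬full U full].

Sat(¬full) = {Busy, Halt, Load}
A[¬full U full]: least fixpoint, start Z0 = Sat(full) = {Done, Req, Recv, Check, Wait}, add states in Sat(¬full) with every successor in Z. Z1 = {Done, Req, Busy, Recv, Check, Wait}; Z2 = {Done, Req, Busy, Recv, Check, Load, Wait}; fixed.
Sat(A[¬full U full]) = {Done, Req, Busy, Recv, Check, Load, Wait}
Sat(AX A[¬full U full]) = {s : every successor in {Done, Req, Busy, Recv, Check, Load, Wait}} = {Done, Req, Busy, Check, Load, Wait}

{Done, Req, Busy, Check, Load, Wait}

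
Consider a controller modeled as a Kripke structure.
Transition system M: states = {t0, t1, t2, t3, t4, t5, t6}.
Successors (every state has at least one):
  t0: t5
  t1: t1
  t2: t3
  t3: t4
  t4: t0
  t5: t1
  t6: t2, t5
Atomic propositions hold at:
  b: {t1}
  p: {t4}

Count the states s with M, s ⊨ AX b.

2

Sat(AX b) = {s : every successor in {t1}} = {t1, t5}
|Sat(AX b)| = |{t1, t5}| = 2.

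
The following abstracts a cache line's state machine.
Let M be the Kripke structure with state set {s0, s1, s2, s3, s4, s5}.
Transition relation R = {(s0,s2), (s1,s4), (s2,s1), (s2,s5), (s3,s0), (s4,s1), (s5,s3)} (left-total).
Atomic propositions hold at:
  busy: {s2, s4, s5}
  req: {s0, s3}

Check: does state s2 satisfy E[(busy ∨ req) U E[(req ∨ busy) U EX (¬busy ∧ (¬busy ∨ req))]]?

Yes

Sat(busy ∨ req) = {s0, s2, s3, s4, s5}
Sat(req ∨ busy) = {s0, s2, s3, s4, s5}
Sat(¬busy) = {s0, s1, s3}
Sat(¬busy ∨ req) = {s0, s1, s3}
Sat(¬busy ∧ (¬busy ∨ req)) = {s0, s1, s3}
Sat(EX (¬busy ∧ (¬busy ∨ req))) = {s : some successor in {s0, s1, s3}} = {s2, s3, s4, s5}
E[(req ∨ busy) U EX (¬busy ∧ (¬busy ∨ req))]: least fixpoint, start Z0 = Sat(EX (¬busy ∧ (¬busy ∨ req))) = {s2, s3, s4, s5}, add states in Sat(req ∨ busy) with some successor in Z. Z1 = {s0, s2, s3, s4, s5}; fixed.
Sat(E[(req ∨ busy) U EX (¬busy ∧ (¬busy ∨ req))]) = {s0, s2, s3, s4, s5}
E[(busy ∨ req) U E[(req ∨ busy) U EX (¬busy ∧ (¬busy ∨ req))]]: least fixpoint, start Z0 = Sat(E[(req ∨ busy) U EX (¬busy ∧ (¬busy ∨ req))]) = {s0, s2, s3, s4, s5}, add states in Sat(busy ∨ req) with some successor in Z. Already a fixed point.
Sat(E[(busy ∨ req) U E[(req ∨ busy) U EX (¬busy ∧ (¬busy ∨ req))]]) = {s0, s2, s3, s4, s5}
s2 ∈ Sat(E[(busy ∨ req) U E[(req ∨ busy) U EX (¬busy ∧ (¬busy ∨ req))]]) = {s0, s2, s3, s4, s5}, so the formula holds at s2.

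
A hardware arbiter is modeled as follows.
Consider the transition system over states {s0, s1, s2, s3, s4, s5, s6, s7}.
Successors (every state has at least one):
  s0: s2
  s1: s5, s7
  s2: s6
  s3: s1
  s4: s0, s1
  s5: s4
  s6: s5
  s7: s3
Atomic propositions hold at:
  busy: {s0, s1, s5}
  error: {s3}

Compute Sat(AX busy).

Sat(AX busy) = {s : every successor in {s0, s1, s5}} = {s3, s4, s6}

{s3, s4, s6}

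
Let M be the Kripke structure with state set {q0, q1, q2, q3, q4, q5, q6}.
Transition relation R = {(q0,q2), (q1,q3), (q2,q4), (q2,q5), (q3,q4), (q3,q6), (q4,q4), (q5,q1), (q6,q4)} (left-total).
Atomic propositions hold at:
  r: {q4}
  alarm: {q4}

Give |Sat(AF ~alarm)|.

Sat(~alarm) = {q0, q1, q2, q3, q5, q6}
AF ~alarm: least fixpoint, start Z0 = {q0, q1, q2, q3, q5, q6}, add states with every successor in Z. Already a fixed point.
Sat(AF ~alarm) = {q0, q1, q2, q3, q5, q6}
|Sat(AF ~alarm)| = |{q0, q1, q2, q3, q5, q6}| = 6.

6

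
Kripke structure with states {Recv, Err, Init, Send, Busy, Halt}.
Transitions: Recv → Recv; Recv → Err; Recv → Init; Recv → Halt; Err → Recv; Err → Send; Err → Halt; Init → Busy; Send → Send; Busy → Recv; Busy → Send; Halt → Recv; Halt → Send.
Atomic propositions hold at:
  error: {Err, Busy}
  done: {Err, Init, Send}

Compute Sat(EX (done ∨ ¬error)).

Sat(¬error) = {Recv, Init, Send, Halt}
Sat(done ∨ ¬error) = {Recv, Err, Init, Send, Halt}
Sat(EX (done ∨ ¬error)) = {s : some successor in {Recv, Err, Init, Send, Halt}} = {Recv, Err, Send, Busy, Halt}

{Recv, Err, Send, Busy, Halt}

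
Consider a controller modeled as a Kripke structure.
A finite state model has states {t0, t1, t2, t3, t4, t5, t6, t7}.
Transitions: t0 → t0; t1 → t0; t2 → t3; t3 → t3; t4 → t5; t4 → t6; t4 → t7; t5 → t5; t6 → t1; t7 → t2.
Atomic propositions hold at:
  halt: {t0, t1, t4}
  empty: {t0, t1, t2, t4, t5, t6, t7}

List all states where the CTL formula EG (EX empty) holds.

{t0, t1, t4, t5, t6}

Sat(EX empty) = {s : some successor in {t0, t1, t2, t4, t5, t6, t7}} = {t0, t1, t4, t5, t6, t7}
EG (EX empty): greatest fixpoint, start Z0 = {t0, t1, t4, t5, t6, t7}, keep only states in Sat with some successor in Z. Z1 = {t0, t1, t4, t5, t6}; fixed.
Sat(EG (EX empty)) = {t0, t1, t4, t5, t6}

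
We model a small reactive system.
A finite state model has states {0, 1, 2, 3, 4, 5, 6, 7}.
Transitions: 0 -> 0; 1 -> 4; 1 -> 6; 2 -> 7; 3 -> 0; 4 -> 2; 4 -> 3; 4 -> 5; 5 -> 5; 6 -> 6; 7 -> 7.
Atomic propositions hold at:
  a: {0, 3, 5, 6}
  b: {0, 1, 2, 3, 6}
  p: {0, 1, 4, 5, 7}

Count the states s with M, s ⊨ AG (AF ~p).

Sat(~p) = {2, 3, 6}
AF ~p: least fixpoint, start Z0 = {2, 3, 6}, add states with every successor in Z. Already a fixed point.
Sat(AF ~p) = {2, 3, 6}
AG (AF ~p): greatest fixpoint, start Z0 = {2, 3, 6}, keep only states in Sat with every successor in Z. Z1 = {6}; fixed.
Sat(AG (AF ~p)) = {6}
|Sat(AG (AF ~p))| = |{6}| = 1.

1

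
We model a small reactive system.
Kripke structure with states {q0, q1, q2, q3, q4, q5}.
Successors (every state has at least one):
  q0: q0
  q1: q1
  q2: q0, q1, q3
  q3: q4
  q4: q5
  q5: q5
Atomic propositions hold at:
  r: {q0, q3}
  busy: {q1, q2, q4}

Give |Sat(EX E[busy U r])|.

2

E[busy U r]: least fixpoint, start Z0 = Sat(r) = {q0, q3}, add states in Sat(busy) with some successor in Z. Z1 = {q0, q2, q3}; fixed.
Sat(E[busy U r]) = {q0, q2, q3}
Sat(EX E[busy U r]) = {s : some successor in {q0, q2, q3}} = {q0, q2}
|Sat(EX E[busy U r])| = |{q0, q2}| = 2.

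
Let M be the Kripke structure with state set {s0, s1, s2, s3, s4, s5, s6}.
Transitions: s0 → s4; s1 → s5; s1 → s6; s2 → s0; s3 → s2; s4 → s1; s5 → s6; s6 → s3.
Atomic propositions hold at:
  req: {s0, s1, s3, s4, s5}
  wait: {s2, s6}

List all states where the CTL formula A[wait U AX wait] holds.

{s3, s5, s6}

Sat(AX wait) = {s : every successor in {s2, s6}} = {s3, s5}
A[wait U AX wait]: least fixpoint, start Z0 = Sat(AX wait) = {s3, s5}, add states in Sat(wait) with every successor in Z. Z1 = {s3, s5, s6}; fixed.
Sat(A[wait U AX wait]) = {s3, s5, s6}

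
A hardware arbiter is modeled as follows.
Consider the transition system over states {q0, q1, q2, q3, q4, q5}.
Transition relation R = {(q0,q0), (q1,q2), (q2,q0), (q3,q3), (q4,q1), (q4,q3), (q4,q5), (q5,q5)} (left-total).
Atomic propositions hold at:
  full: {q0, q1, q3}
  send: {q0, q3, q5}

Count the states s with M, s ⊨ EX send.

5

Sat(EX send) = {s : some successor in {q0, q3, q5}} = {q0, q2, q3, q4, q5}
|Sat(EX send)| = |{q0, q2, q3, q4, q5}| = 5.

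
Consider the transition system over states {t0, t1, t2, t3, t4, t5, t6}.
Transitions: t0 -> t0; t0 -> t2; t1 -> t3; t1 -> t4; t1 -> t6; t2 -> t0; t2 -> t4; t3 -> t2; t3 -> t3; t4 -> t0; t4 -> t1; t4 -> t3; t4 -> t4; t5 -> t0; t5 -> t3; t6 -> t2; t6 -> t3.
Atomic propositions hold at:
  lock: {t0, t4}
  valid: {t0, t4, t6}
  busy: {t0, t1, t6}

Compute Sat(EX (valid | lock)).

{t0, t1, t2, t4, t5}

Sat(valid | lock) = {t0, t4, t6}
Sat(EX (valid | lock)) = {s : some successor in {t0, t4, t6}} = {t0, t1, t2, t4, t5}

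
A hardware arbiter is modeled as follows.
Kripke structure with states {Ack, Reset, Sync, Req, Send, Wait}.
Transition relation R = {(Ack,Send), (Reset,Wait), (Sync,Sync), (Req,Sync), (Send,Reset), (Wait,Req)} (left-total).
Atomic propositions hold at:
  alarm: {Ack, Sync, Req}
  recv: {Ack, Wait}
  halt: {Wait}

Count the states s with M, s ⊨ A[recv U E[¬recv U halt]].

Sat(¬recv) = {Reset, Sync, Req, Send}
E[¬recv U halt]: least fixpoint, start Z0 = Sat(halt) = {Wait}, add states in Sat(¬recv) with some successor in Z. Z1 = {Reset, Wait}; Z2 = {Reset, Send, Wait}; fixed.
Sat(E[¬recv U halt]) = {Reset, Send, Wait}
A[recv U E[¬recv U halt]]: least fixpoint, start Z0 = Sat(E[¬recv U halt]) = {Reset, Send, Wait}, add states in Sat(recv) with every successor in Z. Z1 = {Ack, Reset, Send, Wait}; fixed.
Sat(A[recv U E[¬recv U halt]]) = {Ack, Reset, Send, Wait}
|Sat(A[recv U E[¬recv U halt]])| = |{Ack, Reset, Send, Wait}| = 4.

4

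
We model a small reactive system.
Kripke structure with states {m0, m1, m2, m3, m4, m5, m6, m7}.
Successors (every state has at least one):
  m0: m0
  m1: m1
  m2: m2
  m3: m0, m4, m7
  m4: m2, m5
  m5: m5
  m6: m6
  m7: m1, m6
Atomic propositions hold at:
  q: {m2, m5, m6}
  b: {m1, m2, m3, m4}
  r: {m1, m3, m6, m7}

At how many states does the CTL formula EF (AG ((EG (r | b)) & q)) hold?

Sat(r | b) = {m1, m2, m3, m4, m6, m7}
EG (r | b): greatest fixpoint, start Z0 = {m1, m2, m3, m4, m6, m7}, keep only states in Sat with some successor in Z. Already a fixed point.
Sat(EG (r | b)) = {m1, m2, m3, m4, m6, m7}
Sat((EG (r | b)) & q) = {m2, m6}
AG ((EG (r | b)) & q): greatest fixpoint, start Z0 = {m2, m6}, keep only states in Sat with every successor in Z. Already a fixed point.
Sat(AG ((EG (r | b)) & q)) = {m2, m6}
EF (AG ((EG (r | b)) & q)): least fixpoint, start Z0 = {m2, m6}, add states with some successor in Z. Z1 = {m2, m4, m6, m7}; Z2 = {m2, m3, m4, m6, m7}; fixed.
Sat(EF (AG ((EG (r | b)) & q))) = {m2, m3, m4, m6, m7}
|Sat(EF (AG ((EG (r | b)) & q)))| = |{m2, m3, m4, m6, m7}| = 5.

5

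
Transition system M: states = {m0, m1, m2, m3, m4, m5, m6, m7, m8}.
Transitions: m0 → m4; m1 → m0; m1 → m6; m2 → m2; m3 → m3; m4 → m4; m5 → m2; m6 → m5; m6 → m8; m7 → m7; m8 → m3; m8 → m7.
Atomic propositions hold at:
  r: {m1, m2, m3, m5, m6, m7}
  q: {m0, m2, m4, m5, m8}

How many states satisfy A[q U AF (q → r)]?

7

Sat(q → r) = {m1, m2, m3, m5, m6, m7}
AF (q → r): least fixpoint, start Z0 = {m1, m2, m3, m5, m6, m7}, add states with every successor in Z. Z1 = {m1, m2, m3, m5, m6, m7, m8}; fixed.
Sat(AF (q → r)) = {m1, m2, m3, m5, m6, m7, m8}
A[q U AF (q → r)]: least fixpoint, start Z0 = Sat(AF (q → r)) = {m1, m2, m3, m5, m6, m7, m8}, add states in Sat(q) with every successor in Z. Already a fixed point.
Sat(A[q U AF (q → r)]) = {m1, m2, m3, m5, m6, m7, m8}
|Sat(A[q U AF (q → r)])| = |{m1, m2, m3, m5, m6, m7, m8}| = 7.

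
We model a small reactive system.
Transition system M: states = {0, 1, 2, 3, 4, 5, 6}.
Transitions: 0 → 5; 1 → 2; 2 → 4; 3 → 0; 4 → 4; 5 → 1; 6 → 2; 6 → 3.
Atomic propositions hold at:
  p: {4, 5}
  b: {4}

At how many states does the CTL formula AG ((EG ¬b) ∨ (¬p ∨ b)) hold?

Sat(¬b) = {0, 1, 2, 3, 5, 6}
EG ¬b: greatest fixpoint, start Z0 = {0, 1, 2, 3, 5, 6}, keep only states in Sat with some successor in Z. Z1 = {0, 1, 3, 5, 6}; Z2 = {0, 3, 5, 6}; Z3 = {0, 3, 6}; Z4 = {3, 6}; Z5 = {6}; Z6 = ∅; fixed.
Sat(EG ¬b) = ∅
Sat(¬p) = {0, 1, 2, 3, 6}
Sat(¬p ∨ b) = {0, 1, 2, 3, 4, 6}
Sat((EG ¬b) ∨ (¬p ∨ b)) = {0, 1, 2, 3, 4, 6}
AG ((EG ¬b) ∨ (¬p ∨ b)): greatest fixpoint, start Z0 = {0, 1, 2, 3, 4, 6}, keep only states in Sat with every successor in Z. Z1 = {1, 2, 3, 4, 6}; Z2 = {1, 2, 4, 6}; Z3 = {1, 2, 4}; fixed.
Sat(AG ((EG ¬b) ∨ (¬p ∨ b))) = {1, 2, 4}
|Sat(AG ((EG ¬b) ∨ (¬p ∨ b)))| = |{1, 2, 4}| = 3.

3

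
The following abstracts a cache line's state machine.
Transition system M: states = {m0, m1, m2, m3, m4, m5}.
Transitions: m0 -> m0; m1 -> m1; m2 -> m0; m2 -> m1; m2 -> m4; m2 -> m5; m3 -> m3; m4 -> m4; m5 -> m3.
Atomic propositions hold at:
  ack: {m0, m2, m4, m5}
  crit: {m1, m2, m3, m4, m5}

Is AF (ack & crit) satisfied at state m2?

Sat(ack & crit) = {m2, m4, m5}
AF (ack & crit): least fixpoint, start Z0 = {m2, m4, m5}, add states with every successor in Z. Already a fixed point.
Sat(AF (ack & crit)) = {m2, m4, m5}
m2 ∈ Sat(AF (ack & crit)) = {m2, m4, m5}, so the formula holds at m2.

Yes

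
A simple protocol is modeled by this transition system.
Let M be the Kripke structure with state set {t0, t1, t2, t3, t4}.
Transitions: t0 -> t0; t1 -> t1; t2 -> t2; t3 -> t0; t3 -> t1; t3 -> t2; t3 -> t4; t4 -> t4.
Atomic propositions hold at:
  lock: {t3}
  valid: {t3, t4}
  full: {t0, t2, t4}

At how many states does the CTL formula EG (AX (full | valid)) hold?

3

Sat(full | valid) = {t0, t2, t3, t4}
Sat(AX (full | valid)) = {s : every successor in {t0, t2, t3, t4}} = {t0, t2, t4}
EG (AX (full | valid)): greatest fixpoint, start Z0 = {t0, t2, t4}, keep only states in Sat with some successor in Z. Already a fixed point.
Sat(EG (AX (full | valid))) = {t0, t2, t4}
|Sat(EG (AX (full | valid)))| = |{t0, t2, t4}| = 3.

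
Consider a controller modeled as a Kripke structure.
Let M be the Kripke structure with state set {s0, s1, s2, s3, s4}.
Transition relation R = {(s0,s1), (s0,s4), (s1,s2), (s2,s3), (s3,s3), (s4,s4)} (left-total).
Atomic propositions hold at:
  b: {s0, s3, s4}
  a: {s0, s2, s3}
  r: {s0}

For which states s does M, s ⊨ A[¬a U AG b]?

Sat(¬a) = {s1, s4}
AG b: greatest fixpoint, start Z0 = {s0, s3, s4}, keep only states in Sat with every successor in Z. Z1 = {s3, s4}; fixed.
Sat(AG b) = {s3, s4}
A[¬a U AG b]: least fixpoint, start Z0 = Sat(AG b) = {s3, s4}, add states in Sat(¬a) with every successor in Z. Already a fixed point.
Sat(A[¬a U AG b]) = {s3, s4}

{s3, s4}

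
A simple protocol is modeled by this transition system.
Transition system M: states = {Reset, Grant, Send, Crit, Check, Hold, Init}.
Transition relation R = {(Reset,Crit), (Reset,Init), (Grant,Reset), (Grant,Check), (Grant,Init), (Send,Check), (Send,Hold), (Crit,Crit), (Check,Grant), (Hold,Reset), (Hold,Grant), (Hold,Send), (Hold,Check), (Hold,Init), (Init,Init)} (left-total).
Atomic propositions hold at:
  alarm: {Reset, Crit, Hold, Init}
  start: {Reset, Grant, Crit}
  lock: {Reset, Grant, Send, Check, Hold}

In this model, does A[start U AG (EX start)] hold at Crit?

Yes

Sat(EX start) = {s : some successor in {Reset, Grant, Crit}} = {Reset, Grant, Crit, Check, Hold}
AG (EX start): greatest fixpoint, start Z0 = {Reset, Grant, Crit, Check, Hold}, keep only states in Sat with every successor in Z. Z1 = {Crit, Check}; Z2 = {Crit}; fixed.
Sat(AG (EX start)) = {Crit}
A[start U AG (EX start)]: least fixpoint, start Z0 = Sat(AG (EX start)) = {Crit}, add states in Sat(start) with every successor in Z. Already a fixed point.
Sat(A[start U AG (EX start)]) = {Crit}
Crit ∈ Sat(A[start U AG (EX start)]) = {Crit}, so the formula holds at Crit.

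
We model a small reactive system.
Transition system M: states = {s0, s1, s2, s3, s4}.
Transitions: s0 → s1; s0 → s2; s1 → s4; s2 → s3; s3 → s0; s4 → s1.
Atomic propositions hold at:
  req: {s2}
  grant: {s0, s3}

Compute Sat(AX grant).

{s2, s3}

Sat(AX grant) = {s : every successor in {s0, s3}} = {s2, s3}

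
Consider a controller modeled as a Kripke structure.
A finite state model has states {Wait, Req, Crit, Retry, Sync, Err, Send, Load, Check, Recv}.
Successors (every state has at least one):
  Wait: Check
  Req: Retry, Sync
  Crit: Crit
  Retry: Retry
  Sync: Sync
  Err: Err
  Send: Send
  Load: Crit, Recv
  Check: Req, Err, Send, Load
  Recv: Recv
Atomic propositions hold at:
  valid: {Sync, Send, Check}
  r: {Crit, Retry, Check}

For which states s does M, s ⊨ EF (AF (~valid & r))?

Sat(~valid) = {Wait, Req, Crit, Retry, Err, Load, Recv}
Sat(~valid & r) = {Crit, Retry}
AF (~valid & r): least fixpoint, start Z0 = {Crit, Retry}, add states with every successor in Z. Already a fixed point.
Sat(AF (~valid & r)) = {Crit, Retry}
EF (AF (~valid & r)): least fixpoint, start Z0 = {Crit, Retry}, add states with some successor in Z. Z1 = {Req, Crit, Retry, Load}; Z2 = {Req, Crit, Retry, Load, Check}; Z3 = {Wait, Req, Crit, Retry, Load, Check}; fixed.
Sat(EF (AF (~valid & r))) = {Wait, Req, Crit, Retry, Load, Check}

{Wait, Req, Crit, Retry, Load, Check}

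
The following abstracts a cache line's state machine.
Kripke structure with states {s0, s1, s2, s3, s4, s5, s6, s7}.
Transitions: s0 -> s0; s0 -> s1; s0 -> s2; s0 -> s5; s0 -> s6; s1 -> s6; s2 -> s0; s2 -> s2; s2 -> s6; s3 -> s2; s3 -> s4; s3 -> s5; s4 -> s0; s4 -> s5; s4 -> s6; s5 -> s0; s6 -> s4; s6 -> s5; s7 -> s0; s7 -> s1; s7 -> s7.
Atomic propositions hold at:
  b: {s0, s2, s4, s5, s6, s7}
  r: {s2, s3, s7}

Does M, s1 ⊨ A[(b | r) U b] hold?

Sat(b | r) = {s0, s2, s3, s4, s5, s6, s7}
A[(b | r) U b]: least fixpoint, start Z0 = Sat(b) = {s0, s2, s4, s5, s6, s7}, add states in Sat(b | r) with every successor in Z. Z1 = {s0, s2, s3, s4, s5, s6, s7}; fixed.
Sat(A[(b | r) U b]) = {s0, s2, s3, s4, s5, s6, s7}
s1 ∉ Sat(A[(b | r) U b]) = {s0, s2, s3, s4, s5, s6, s7}, so the formula does not hold at s1.

No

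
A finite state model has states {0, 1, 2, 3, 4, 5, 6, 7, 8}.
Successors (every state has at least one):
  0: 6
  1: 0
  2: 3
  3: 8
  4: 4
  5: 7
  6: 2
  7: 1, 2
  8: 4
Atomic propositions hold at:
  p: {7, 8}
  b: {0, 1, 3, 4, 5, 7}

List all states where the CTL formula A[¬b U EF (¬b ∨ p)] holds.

{0, 1, 2, 3, 5, 6, 7, 8}

Sat(¬b) = {2, 6, 8}
Sat(¬b ∨ p) = {2, 6, 7, 8}
EF (¬b ∨ p): least fixpoint, start Z0 = {2, 6, 7, 8}, add states with some successor in Z. Z1 = {0, 2, 3, 5, 6, 7, 8}; Z2 = {0, 1, 2, 3, 5, 6, 7, 8}; fixed.
Sat(EF (¬b ∨ p)) = {0, 1, 2, 3, 5, 6, 7, 8}
A[¬b U EF (¬b ∨ p)]: least fixpoint, start Z0 = Sat(EF (¬b ∨ p)) = {0, 1, 2, 3, 5, 6, 7, 8}, add states in Sat(¬b) with every successor in Z. Already a fixed point.
Sat(A[¬b U EF (¬b ∨ p)]) = {0, 1, 2, 3, 5, 6, 7, 8}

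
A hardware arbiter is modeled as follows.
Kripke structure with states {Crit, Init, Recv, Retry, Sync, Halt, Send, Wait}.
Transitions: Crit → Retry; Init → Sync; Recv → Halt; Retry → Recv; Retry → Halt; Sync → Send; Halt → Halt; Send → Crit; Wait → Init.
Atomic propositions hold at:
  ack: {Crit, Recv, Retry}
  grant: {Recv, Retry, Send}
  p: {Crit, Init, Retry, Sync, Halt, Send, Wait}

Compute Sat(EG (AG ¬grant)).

Sat(¬grant) = {Crit, Init, Sync, Halt, Wait}
AG ¬grant: greatest fixpoint, start Z0 = {Crit, Init, Sync, Halt, Wait}, keep only states in Sat with every successor in Z. Z1 = {Init, Halt, Wait}; Z2 = {Halt, Wait}; Z3 = {Halt}; fixed.
Sat(AG ¬grant) = {Halt}
EG (AG ¬grant): greatest fixpoint, start Z0 = {Halt}, keep only states in Sat with some successor in Z. Already a fixed point.
Sat(EG (AG ¬grant)) = {Halt}

{Halt}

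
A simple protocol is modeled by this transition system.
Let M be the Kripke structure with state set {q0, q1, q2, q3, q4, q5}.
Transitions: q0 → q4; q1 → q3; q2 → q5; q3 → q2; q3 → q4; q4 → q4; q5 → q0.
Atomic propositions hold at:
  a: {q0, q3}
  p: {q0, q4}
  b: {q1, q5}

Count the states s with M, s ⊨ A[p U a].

2

A[p U a]: least fixpoint, start Z0 = Sat(a) = {q0, q3}, add states in Sat(p) with every successor in Z. Already a fixed point.
Sat(A[p U a]) = {q0, q3}
|Sat(A[p U a])| = |{q0, q3}| = 2.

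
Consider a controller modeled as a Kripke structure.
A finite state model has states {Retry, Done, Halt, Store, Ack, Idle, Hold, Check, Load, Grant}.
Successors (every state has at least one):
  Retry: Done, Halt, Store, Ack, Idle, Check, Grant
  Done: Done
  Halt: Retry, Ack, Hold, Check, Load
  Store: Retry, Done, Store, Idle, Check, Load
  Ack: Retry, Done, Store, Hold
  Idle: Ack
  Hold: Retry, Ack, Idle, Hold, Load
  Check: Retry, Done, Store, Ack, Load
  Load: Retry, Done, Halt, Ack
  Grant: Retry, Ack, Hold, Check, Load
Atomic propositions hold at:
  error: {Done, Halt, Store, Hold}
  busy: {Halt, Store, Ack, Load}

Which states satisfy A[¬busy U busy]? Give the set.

{Halt, Store, Ack, Idle, Load}

Sat(¬busy) = {Retry, Done, Idle, Hold, Check, Grant}
A[¬busy U busy]: least fixpoint, start Z0 = Sat(busy) = {Halt, Store, Ack, Load}, add states in Sat(¬busy) with every successor in Z. Z1 = {Halt, Store, Ack, Idle, Load}; fixed.
Sat(A[¬busy U busy]) = {Halt, Store, Ack, Idle, Load}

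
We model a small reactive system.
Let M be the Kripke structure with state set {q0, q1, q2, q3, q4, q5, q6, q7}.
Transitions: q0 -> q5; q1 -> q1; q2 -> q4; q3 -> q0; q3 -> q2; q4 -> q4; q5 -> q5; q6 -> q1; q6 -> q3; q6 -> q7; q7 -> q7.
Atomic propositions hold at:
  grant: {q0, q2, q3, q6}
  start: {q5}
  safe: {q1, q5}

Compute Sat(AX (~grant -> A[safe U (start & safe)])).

Sat(~grant) = {q1, q4, q5, q7}
Sat(start & safe) = {q5}
A[safe U (start & safe)]: least fixpoint, start Z0 = Sat((start & safe)) = {q5}, add states in Sat(safe) with every successor in Z. Already a fixed point.
Sat(A[safe U (start & safe)]) = {q5}
Sat(~grant -> A[safe U (start & safe)]) = {q0, q2, q3, q5, q6}
Sat(AX (~grant -> A[safe U (start & safe)])) = {s : every successor in {q0, q2, q3, q5, q6}} = {q0, q3, q5}

{q0, q3, q5}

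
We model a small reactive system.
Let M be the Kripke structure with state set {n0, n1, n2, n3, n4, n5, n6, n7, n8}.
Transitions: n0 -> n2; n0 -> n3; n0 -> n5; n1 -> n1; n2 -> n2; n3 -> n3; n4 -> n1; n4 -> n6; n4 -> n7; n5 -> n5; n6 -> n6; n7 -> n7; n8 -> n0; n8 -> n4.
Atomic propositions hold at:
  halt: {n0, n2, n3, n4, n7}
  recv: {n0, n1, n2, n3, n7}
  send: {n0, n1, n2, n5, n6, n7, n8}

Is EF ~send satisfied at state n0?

Yes

Sat(~send) = {n3, n4}
EF ~send: least fixpoint, start Z0 = {n3, n4}, add states with some successor in Z. Z1 = {n0, n3, n4, n8}; fixed.
Sat(EF ~send) = {n0, n3, n4, n8}
n0 ∈ Sat(EF ~send) = {n0, n3, n4, n8}, so the formula holds at n0.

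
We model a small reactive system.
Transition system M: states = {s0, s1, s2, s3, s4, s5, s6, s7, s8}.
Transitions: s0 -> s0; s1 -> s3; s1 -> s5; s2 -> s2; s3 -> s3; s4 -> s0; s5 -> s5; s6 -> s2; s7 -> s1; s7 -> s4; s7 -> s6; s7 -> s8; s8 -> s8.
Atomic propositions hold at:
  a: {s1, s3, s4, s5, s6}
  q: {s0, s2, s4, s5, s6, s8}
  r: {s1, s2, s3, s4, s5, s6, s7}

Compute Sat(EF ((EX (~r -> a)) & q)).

Sat(~r) = {s0, s8}
Sat(~r -> a) = {s1, s2, s3, s4, s5, s6, s7}
Sat(EX (~r -> a)) = {s : some successor in {s1, s2, s3, s4, s5, s6, s7}} = {s1, s2, s3, s5, s6, s7}
Sat((EX (~r -> a)) & q) = {s2, s5, s6}
EF ((EX (~r -> a)) & q): least fixpoint, start Z0 = {s2, s5, s6}, add states with some successor in Z. Z1 = {s1, s2, s5, s6, s7}; fixed.
Sat(EF ((EX (~r -> a)) & q)) = {s1, s2, s5, s6, s7}

{s1, s2, s5, s6, s7}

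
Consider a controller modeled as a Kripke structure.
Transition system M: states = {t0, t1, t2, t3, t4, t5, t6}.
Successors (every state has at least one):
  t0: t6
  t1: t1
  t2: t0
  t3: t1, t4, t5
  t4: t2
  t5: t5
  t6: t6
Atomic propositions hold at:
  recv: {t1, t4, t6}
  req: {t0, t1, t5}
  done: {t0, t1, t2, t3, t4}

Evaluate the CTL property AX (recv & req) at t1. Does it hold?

Yes

Sat(recv & req) = {t1}
Sat(AX (recv & req)) = {s : every successor in {t1}} = {t1}
t1 ∈ Sat(AX (recv & req)) = {t1}, so the formula holds at t1.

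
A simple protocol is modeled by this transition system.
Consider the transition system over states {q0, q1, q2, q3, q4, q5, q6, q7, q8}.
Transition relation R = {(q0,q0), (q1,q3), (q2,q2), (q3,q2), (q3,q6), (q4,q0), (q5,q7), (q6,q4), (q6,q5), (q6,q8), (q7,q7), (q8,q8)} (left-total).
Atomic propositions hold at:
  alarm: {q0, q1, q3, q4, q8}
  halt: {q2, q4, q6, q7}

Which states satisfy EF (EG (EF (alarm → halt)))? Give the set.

{q1, q2, q3, q5, q6, q7}

Sat(alarm → halt) = {q2, q4, q5, q6, q7}
EF (alarm → halt): least fixpoint, start Z0 = {q2, q4, q5, q6, q7}, add states with some successor in Z. Z1 = {q2, q3, q4, q5, q6, q7}; Z2 = {q1, q2, q3, q4, q5, q6, q7}; fixed.
Sat(EF (alarm → halt)) = {q1, q2, q3, q4, q5, q6, q7}
EG (EF (alarm → halt)): greatest fixpoint, start Z0 = {q1, q2, q3, q4, q5, q6, q7}, keep only states in Sat with some successor in Z. Z1 = {q1, q2, q3, q5, q6, q7}; fixed.
Sat(EG (EF (alarm → halt))) = {q1, q2, q3, q5, q6, q7}
EF (EG (EF (alarm → halt))): least fixpoint, start Z0 = {q1, q2, q3, q5, q6, q7}, add states with some successor in Z. Already a fixed point.
Sat(EF (EG (EF (alarm → halt)))) = {q1, q2, q3, q5, q6, q7}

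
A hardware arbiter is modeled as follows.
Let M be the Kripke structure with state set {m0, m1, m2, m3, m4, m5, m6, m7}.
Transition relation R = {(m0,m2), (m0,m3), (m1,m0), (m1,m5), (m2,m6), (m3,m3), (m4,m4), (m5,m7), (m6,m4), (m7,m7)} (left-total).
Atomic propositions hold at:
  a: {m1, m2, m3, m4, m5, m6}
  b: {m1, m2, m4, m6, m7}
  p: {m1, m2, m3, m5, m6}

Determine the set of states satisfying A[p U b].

{m1, m2, m4, m5, m6, m7}

A[p U b]: least fixpoint, start Z0 = Sat(b) = {m1, m2, m4, m6, m7}, add states in Sat(p) with every successor in Z. Z1 = {m1, m2, m4, m5, m6, m7}; fixed.
Sat(A[p U b]) = {m1, m2, m4, m5, m6, m7}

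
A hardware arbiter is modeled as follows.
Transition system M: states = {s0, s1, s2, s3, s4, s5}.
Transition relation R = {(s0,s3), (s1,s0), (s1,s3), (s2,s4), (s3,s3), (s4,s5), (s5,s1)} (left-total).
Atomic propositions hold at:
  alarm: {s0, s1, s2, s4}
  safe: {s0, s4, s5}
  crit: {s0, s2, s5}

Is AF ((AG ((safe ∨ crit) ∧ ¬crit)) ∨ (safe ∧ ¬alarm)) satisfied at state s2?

Yes

Sat(safe ∨ crit) = {s0, s2, s4, s5}
Sat(¬crit) = {s1, s3, s4}
Sat((safe ∨ crit) ∧ ¬crit) = {s4}
AG ((safe ∨ crit) ∧ ¬crit): greatest fixpoint, start Z0 = {s4}, keep only states in Sat with every successor in Z. Z1 = ∅; fixed.
Sat(AG ((safe ∨ crit) ∧ ¬crit)) = ∅
Sat(¬alarm) = {s3, s5}
Sat(safe ∧ ¬alarm) = {s5}
Sat((AG ((safe ∨ crit) ∧ ¬crit)) ∨ (safe ∧ ¬alarm)) = {s5}
AF ((AG ((safe ∨ crit) ∧ ¬crit)) ∨ (safe ∧ ¬alarm)): least fixpoint, start Z0 = {s5}, add states with every successor in Z. Z1 = {s4, s5}; Z2 = {s2, s4, s5}; fixed.
Sat(AF ((AG ((safe ∨ crit) ∧ ¬crit)) ∨ (safe ∧ ¬alarm))) = {s2, s4, s5}
s2 ∈ Sat(AF ((AG ((safe ∨ crit) ∧ ¬crit)) ∨ (safe ∧ ¬alarm))) = {s2, s4, s5}, so the formula holds at s2.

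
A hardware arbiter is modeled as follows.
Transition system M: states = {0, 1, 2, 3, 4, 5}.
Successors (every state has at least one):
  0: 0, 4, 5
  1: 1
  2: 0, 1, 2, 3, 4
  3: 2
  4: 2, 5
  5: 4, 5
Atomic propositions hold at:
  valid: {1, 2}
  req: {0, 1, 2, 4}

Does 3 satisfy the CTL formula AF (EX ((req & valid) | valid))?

Yes

Sat(req & valid) = {1, 2}
Sat((req & valid) | valid) = {1, 2}
Sat(EX ((req & valid) | valid)) = {s : some successor in {1, 2}} = {1, 2, 3, 4}
AF (EX ((req & valid) | valid)): least fixpoint, start Z0 = {1, 2, 3, 4}, add states with every successor in Z. Already a fixed point.
Sat(AF (EX ((req & valid) | valid))) = {1, 2, 3, 4}
3 ∈ Sat(AF (EX ((req & valid) | valid))) = {1, 2, 3, 4}, so the formula holds at 3.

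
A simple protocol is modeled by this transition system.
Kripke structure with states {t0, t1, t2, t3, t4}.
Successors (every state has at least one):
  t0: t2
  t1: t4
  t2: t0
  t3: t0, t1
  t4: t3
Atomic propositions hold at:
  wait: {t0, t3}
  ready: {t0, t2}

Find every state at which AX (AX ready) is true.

{t0, t2}

Sat(AX ready) = {s : every successor in {t0, t2}} = {t0, t2}
Sat(AX (AX ready)) = {s : every successor in {t0, t2}} = {t0, t2}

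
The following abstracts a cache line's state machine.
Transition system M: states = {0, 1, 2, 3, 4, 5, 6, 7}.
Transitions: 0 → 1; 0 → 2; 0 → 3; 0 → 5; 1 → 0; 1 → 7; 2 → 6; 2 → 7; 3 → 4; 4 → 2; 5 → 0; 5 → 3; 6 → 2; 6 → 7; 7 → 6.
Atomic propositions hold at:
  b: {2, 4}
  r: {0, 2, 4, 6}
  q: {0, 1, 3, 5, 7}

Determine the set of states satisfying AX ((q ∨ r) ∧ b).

{3, 4}

Sat(q ∨ r) = {0, 1, 2, 3, 4, 5, 6, 7}
Sat((q ∨ r) ∧ b) = {2, 4}
Sat(AX ((q ∨ r) ∧ b)) = {s : every successor in {2, 4}} = {3, 4}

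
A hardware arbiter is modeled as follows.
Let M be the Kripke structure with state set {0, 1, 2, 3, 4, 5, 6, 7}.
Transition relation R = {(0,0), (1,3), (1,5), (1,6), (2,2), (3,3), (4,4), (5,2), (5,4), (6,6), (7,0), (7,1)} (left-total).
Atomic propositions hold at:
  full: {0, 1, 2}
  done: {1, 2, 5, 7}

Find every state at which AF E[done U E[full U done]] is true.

{1, 2, 5, 7}

E[full U done]: least fixpoint, start Z0 = Sat(done) = {1, 2, 5, 7}, add states in Sat(full) with some successor in Z. Already a fixed point.
Sat(E[full U done]) = {1, 2, 5, 7}
E[done U E[full U done]]: least fixpoint, start Z0 = Sat(E[full U done]) = {1, 2, 5, 7}, add states in Sat(done) with some successor in Z. Already a fixed point.
Sat(E[done U E[full U done]]) = {1, 2, 5, 7}
AF E[done U E[full U done]]: least fixpoint, start Z0 = {1, 2, 5, 7}, add states with every successor in Z. Already a fixed point.
Sat(AF E[done U E[full U done]]) = {1, 2, 5, 7}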